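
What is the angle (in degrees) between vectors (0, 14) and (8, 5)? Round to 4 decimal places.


dot = 0*8 + 14*5 = 70
|u| = 14, |v| = 9.434
cos(angle) = 0.53
angle = 57.9946 degrees

57.9946 degrees


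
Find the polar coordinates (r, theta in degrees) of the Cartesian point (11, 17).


r = sqrt(11^2 + 17^2) = 20.2485
theta = atan2(17, 11) = 57.0948 degrees

r = 20.2485, theta = 57.0948 degrees


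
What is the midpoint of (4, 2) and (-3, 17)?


Midpoint = ((4+-3)/2, (2+17)/2) = (0.5, 9.5)

(0.5, 9.5)


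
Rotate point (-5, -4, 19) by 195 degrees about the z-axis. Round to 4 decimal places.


x' = -5*cos(195) - -4*sin(195) = 3.7944
y' = -5*sin(195) + -4*cos(195) = 5.1578
z' = 19

(3.7944, 5.1578, 19)


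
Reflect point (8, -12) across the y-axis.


Reflection across y-axis: (x, y) -> (-x, y)
(8, -12) -> (-8, -12)

(-8, -12)


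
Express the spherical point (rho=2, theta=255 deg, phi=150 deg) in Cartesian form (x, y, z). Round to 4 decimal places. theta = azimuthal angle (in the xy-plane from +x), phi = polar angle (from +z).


x = 2 * sin(150) * cos(255) = -0.2588
y = 2 * sin(150) * sin(255) = -0.9659
z = 2 * cos(150) = -1.7321

(-0.2588, -0.9659, -1.7321)


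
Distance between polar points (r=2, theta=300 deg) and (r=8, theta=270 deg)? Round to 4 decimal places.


d = sqrt(r1^2 + r2^2 - 2*r1*r2*cos(t2-t1))
d = sqrt(2^2 + 8^2 - 2*2*8*cos(270-300)) = 6.3472

6.3472


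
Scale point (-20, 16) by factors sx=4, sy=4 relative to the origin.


Scaling: (x*sx, y*sy) = (-20*4, 16*4) = (-80, 64)

(-80, 64)


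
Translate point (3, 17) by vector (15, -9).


Translation: (x+dx, y+dy) = (3+15, 17+-9) = (18, 8)

(18, 8)


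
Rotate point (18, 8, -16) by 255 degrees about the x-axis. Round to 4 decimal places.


x' = 18
y' = 8*cos(255) - -16*sin(255) = -17.5254
z' = 8*sin(255) + -16*cos(255) = -3.5863

(18, -17.5254, -3.5863)


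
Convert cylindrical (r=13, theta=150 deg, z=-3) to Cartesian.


x = 13 * cos(150) = -11.2583
y = 13 * sin(150) = 6.5
z = -3

(-11.2583, 6.5, -3)


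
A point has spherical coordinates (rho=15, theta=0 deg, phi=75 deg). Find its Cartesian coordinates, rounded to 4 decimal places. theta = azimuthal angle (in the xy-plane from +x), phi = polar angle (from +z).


x = 15 * sin(75) * cos(0) = 14.4889
y = 15 * sin(75) * sin(0) = 0
z = 15 * cos(75) = 3.8823

(14.4889, 0, 3.8823)


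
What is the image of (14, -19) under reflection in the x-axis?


Reflection across x-axis: (x, y) -> (x, -y)
(14, -19) -> (14, 19)

(14, 19)


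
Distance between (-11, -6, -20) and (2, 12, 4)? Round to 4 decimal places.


d = sqrt((2--11)^2 + (12--6)^2 + (4--20)^2) = 32.6956

32.6956


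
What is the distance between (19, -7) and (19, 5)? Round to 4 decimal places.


d = sqrt((19-19)^2 + (5--7)^2) = 12

12


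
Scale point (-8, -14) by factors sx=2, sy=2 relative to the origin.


Scaling: (x*sx, y*sy) = (-8*2, -14*2) = (-16, -28)

(-16, -28)


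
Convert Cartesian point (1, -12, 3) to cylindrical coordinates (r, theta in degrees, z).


r = sqrt(1^2 + (-12)^2) = 12.0416
theta = atan2(-12, 1) = 274.7636 deg
z = 3

r = 12.0416, theta = 274.7636 deg, z = 3


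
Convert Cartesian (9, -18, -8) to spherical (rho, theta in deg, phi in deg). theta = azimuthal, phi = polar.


rho = sqrt(9^2 + (-18)^2 + (-8)^2) = 21.6564
theta = atan2(-18, 9) = 296.5651 deg
phi = acos(-8/21.6564) = 111.679 deg

rho = 21.6564, theta = 296.5651 deg, phi = 111.679 deg


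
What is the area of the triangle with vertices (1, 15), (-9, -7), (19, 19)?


Area = |x1(y2-y3) + x2(y3-y1) + x3(y1-y2)| / 2
= |1*(-7-19) + -9*(19-15) + 19*(15--7)| / 2
= 178

178


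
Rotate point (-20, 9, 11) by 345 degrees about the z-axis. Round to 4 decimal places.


x' = -20*cos(345) - 9*sin(345) = -16.9891
y' = -20*sin(345) + 9*cos(345) = 13.8697
z' = 11

(-16.9891, 13.8697, 11)


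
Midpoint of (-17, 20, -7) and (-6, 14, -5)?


Midpoint = ((-17+-6)/2, (20+14)/2, (-7+-5)/2) = (-11.5, 17, -6)

(-11.5, 17, -6)


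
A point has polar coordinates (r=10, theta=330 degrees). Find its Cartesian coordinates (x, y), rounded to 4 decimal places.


x = 10 * cos(330) = 8.6603
y = 10 * sin(330) = -5

(8.6603, -5)


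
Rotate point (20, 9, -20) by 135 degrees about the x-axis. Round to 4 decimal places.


x' = 20
y' = 9*cos(135) - -20*sin(135) = 7.7782
z' = 9*sin(135) + -20*cos(135) = 20.5061

(20, 7.7782, 20.5061)


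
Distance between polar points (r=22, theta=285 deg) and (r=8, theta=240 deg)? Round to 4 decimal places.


d = sqrt(r1^2 + r2^2 - 2*r1*r2*cos(t2-t1))
d = sqrt(22^2 + 8^2 - 2*22*8*cos(240-285)) = 17.2945

17.2945


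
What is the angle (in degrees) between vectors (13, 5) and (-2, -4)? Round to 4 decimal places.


dot = 13*-2 + 5*-4 = -46
|u| = 13.9284, |v| = 4.4721
cos(angle) = -0.7385
angle = 137.6026 degrees

137.6026 degrees


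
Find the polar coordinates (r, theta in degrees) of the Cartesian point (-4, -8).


r = sqrt((-4)^2 + (-8)^2) = 8.9443
theta = atan2(-8, -4) = 243.4349 degrees

r = 8.9443, theta = 243.4349 degrees


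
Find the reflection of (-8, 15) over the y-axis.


Reflection across y-axis: (x, y) -> (-x, y)
(-8, 15) -> (8, 15)

(8, 15)


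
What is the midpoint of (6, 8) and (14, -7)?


Midpoint = ((6+14)/2, (8+-7)/2) = (10, 0.5)

(10, 0.5)


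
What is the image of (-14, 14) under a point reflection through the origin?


Reflection through origin: (x, y) -> (-x, -y)
(-14, 14) -> (14, -14)

(14, -14)


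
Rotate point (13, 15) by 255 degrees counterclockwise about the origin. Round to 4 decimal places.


x' = 13*cos(255) - 15*sin(255) = 11.1242
y' = 13*sin(255) + 15*cos(255) = -16.4393

(11.1242, -16.4393)


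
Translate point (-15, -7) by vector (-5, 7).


Translation: (x+dx, y+dy) = (-15+-5, -7+7) = (-20, 0)

(-20, 0)


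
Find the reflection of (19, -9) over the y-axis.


Reflection across y-axis: (x, y) -> (-x, y)
(19, -9) -> (-19, -9)

(-19, -9)


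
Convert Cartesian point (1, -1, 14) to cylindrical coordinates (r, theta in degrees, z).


r = sqrt(1^2 + (-1)^2) = 1.4142
theta = atan2(-1, 1) = 315 deg
z = 14

r = 1.4142, theta = 315 deg, z = 14


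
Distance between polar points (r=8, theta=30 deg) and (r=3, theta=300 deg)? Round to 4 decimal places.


d = sqrt(r1^2 + r2^2 - 2*r1*r2*cos(t2-t1))
d = sqrt(8^2 + 3^2 - 2*8*3*cos(300-30)) = 8.544

8.544


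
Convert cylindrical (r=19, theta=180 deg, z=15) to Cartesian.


x = 19 * cos(180) = -19
y = 19 * sin(180) = 0
z = 15

(-19, 0, 15)


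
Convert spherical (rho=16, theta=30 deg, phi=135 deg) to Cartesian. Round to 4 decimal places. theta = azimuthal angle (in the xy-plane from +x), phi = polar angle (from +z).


x = 16 * sin(135) * cos(30) = 9.798
y = 16 * sin(135) * sin(30) = 5.6569
z = 16 * cos(135) = -11.3137

(9.798, 5.6569, -11.3137)


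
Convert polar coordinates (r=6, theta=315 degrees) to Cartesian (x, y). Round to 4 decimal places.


x = 6 * cos(315) = 4.2426
y = 6 * sin(315) = -4.2426

(4.2426, -4.2426)


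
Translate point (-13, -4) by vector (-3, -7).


Translation: (x+dx, y+dy) = (-13+-3, -4+-7) = (-16, -11)

(-16, -11)


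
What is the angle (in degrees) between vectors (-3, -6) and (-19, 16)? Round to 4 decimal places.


dot = -3*-19 + -6*16 = -39
|u| = 6.7082, |v| = 24.8395
cos(angle) = -0.2341
angle = 103.5359 degrees

103.5359 degrees


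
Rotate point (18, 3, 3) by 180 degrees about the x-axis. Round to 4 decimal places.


x' = 18
y' = 3*cos(180) - 3*sin(180) = -3
z' = 3*sin(180) + 3*cos(180) = -3

(18, -3, -3)


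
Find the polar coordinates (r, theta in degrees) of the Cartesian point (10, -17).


r = sqrt(10^2 + (-17)^2) = 19.7231
theta = atan2(-17, 10) = 300.4655 degrees

r = 19.7231, theta = 300.4655 degrees


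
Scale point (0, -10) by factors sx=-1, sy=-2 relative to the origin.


Scaling: (x*sx, y*sy) = (0*-1, -10*-2) = (0, 20)

(0, 20)


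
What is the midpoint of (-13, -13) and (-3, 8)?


Midpoint = ((-13+-3)/2, (-13+8)/2) = (-8, -2.5)

(-8, -2.5)


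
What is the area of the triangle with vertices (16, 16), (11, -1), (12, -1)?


Area = |x1(y2-y3) + x2(y3-y1) + x3(y1-y2)| / 2
= |16*(-1--1) + 11*(-1-16) + 12*(16--1)| / 2
= 8.5

8.5


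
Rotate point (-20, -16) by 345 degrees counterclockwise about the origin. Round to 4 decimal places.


x' = -20*cos(345) - -16*sin(345) = -23.4596
y' = -20*sin(345) + -16*cos(345) = -10.2784

(-23.4596, -10.2784)


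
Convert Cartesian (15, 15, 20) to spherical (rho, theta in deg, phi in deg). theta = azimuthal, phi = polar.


rho = sqrt(15^2 + 15^2 + 20^2) = 29.1548
theta = atan2(15, 15) = 45 deg
phi = acos(20/29.1548) = 46.6861 deg

rho = 29.1548, theta = 45 deg, phi = 46.6861 deg


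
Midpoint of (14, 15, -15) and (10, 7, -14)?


Midpoint = ((14+10)/2, (15+7)/2, (-15+-14)/2) = (12, 11, -14.5)

(12, 11, -14.5)


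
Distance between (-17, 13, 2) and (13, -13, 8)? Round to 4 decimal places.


d = sqrt((13--17)^2 + (-13-13)^2 + (8-2)^2) = 40.1497

40.1497


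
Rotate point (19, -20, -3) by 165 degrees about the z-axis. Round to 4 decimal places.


x' = 19*cos(165) - -20*sin(165) = -13.1762
y' = 19*sin(165) + -20*cos(165) = 24.2361
z' = -3

(-13.1762, 24.2361, -3)


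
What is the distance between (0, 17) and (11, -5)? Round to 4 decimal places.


d = sqrt((11-0)^2 + (-5-17)^2) = 24.5967

24.5967


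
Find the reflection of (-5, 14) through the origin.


Reflection through origin: (x, y) -> (-x, -y)
(-5, 14) -> (5, -14)

(5, -14)


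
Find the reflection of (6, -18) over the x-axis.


Reflection across x-axis: (x, y) -> (x, -y)
(6, -18) -> (6, 18)

(6, 18)


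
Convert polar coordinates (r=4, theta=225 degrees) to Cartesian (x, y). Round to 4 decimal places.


x = 4 * cos(225) = -2.8284
y = 4 * sin(225) = -2.8284

(-2.8284, -2.8284)


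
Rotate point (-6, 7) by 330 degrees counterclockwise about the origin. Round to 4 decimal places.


x' = -6*cos(330) - 7*sin(330) = -1.6962
y' = -6*sin(330) + 7*cos(330) = 9.0622

(-1.6962, 9.0622)


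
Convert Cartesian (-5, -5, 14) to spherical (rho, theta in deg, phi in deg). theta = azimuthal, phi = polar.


rho = sqrt((-5)^2 + (-5)^2 + 14^2) = 15.6844
theta = atan2(-5, -5) = 225 deg
phi = acos(14/15.6844) = 26.7973 deg

rho = 15.6844, theta = 225 deg, phi = 26.7973 deg


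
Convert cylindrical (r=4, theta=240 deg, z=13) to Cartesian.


x = 4 * cos(240) = -2
y = 4 * sin(240) = -3.4641
z = 13

(-2, -3.4641, 13)


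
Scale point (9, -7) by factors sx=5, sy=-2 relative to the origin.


Scaling: (x*sx, y*sy) = (9*5, -7*-2) = (45, 14)

(45, 14)


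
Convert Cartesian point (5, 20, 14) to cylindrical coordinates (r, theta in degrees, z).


r = sqrt(5^2 + 20^2) = 20.6155
theta = atan2(20, 5) = 75.9638 deg
z = 14

r = 20.6155, theta = 75.9638 deg, z = 14


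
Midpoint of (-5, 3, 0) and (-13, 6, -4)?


Midpoint = ((-5+-13)/2, (3+6)/2, (0+-4)/2) = (-9, 4.5, -2)

(-9, 4.5, -2)


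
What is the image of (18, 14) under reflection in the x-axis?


Reflection across x-axis: (x, y) -> (x, -y)
(18, 14) -> (18, -14)

(18, -14)


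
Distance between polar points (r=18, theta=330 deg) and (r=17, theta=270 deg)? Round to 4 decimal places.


d = sqrt(r1^2 + r2^2 - 2*r1*r2*cos(t2-t1))
d = sqrt(18^2 + 17^2 - 2*18*17*cos(270-330)) = 17.5214

17.5214


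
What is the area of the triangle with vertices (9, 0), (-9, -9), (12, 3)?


Area = |x1(y2-y3) + x2(y3-y1) + x3(y1-y2)| / 2
= |9*(-9-3) + -9*(3-0) + 12*(0--9)| / 2
= 13.5

13.5


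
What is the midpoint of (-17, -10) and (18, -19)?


Midpoint = ((-17+18)/2, (-10+-19)/2) = (0.5, -14.5)

(0.5, -14.5)


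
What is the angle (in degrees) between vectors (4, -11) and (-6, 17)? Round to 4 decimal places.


dot = 4*-6 + -11*17 = -211
|u| = 11.7047, |v| = 18.0278
cos(angle) = -1
angle = 179.4569 degrees

179.4569 degrees


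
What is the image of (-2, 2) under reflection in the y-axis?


Reflection across y-axis: (x, y) -> (-x, y)
(-2, 2) -> (2, 2)

(2, 2)


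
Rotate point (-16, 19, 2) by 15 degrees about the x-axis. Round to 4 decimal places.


x' = -16
y' = 19*cos(15) - 2*sin(15) = 17.835
z' = 19*sin(15) + 2*cos(15) = 6.8494

(-16, 17.835, 6.8494)


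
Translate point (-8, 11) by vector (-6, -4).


Translation: (x+dx, y+dy) = (-8+-6, 11+-4) = (-14, 7)

(-14, 7)


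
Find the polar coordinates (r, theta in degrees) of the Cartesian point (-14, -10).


r = sqrt((-14)^2 + (-10)^2) = 17.2047
theta = atan2(-10, -14) = 215.5377 degrees

r = 17.2047, theta = 215.5377 degrees


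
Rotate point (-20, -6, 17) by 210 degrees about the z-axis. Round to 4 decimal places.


x' = -20*cos(210) - -6*sin(210) = 14.3205
y' = -20*sin(210) + -6*cos(210) = 15.1962
z' = 17

(14.3205, 15.1962, 17)


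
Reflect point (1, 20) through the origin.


Reflection through origin: (x, y) -> (-x, -y)
(1, 20) -> (-1, -20)

(-1, -20)


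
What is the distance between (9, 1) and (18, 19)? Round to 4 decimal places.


d = sqrt((18-9)^2 + (19-1)^2) = 20.1246

20.1246


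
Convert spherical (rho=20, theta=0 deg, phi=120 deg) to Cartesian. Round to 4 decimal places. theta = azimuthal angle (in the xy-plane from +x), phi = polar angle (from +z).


x = 20 * sin(120) * cos(0) = 17.3205
y = 20 * sin(120) * sin(0) = 0
z = 20 * cos(120) = -10

(17.3205, 0, -10)


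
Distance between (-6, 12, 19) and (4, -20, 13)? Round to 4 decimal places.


d = sqrt((4--6)^2 + (-20-12)^2 + (13-19)^2) = 34.0588

34.0588


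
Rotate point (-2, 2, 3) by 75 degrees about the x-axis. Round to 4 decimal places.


x' = -2
y' = 2*cos(75) - 3*sin(75) = -2.3801
z' = 2*sin(75) + 3*cos(75) = 2.7083

(-2, -2.3801, 2.7083)


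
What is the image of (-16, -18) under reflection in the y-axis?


Reflection across y-axis: (x, y) -> (-x, y)
(-16, -18) -> (16, -18)

(16, -18)


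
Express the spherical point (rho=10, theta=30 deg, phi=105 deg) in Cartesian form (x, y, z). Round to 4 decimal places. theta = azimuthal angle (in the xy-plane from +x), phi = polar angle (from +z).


x = 10 * sin(105) * cos(30) = 8.3652
y = 10 * sin(105) * sin(30) = 4.8296
z = 10 * cos(105) = -2.5882

(8.3652, 4.8296, -2.5882)


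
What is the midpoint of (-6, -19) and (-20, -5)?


Midpoint = ((-6+-20)/2, (-19+-5)/2) = (-13, -12)

(-13, -12)


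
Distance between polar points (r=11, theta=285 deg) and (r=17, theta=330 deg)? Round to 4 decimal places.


d = sqrt(r1^2 + r2^2 - 2*r1*r2*cos(t2-t1))
d = sqrt(11^2 + 17^2 - 2*11*17*cos(330-285)) = 12.0641

12.0641


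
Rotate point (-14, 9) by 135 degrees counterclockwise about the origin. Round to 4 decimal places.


x' = -14*cos(135) - 9*sin(135) = 3.5355
y' = -14*sin(135) + 9*cos(135) = -16.2635

(3.5355, -16.2635)


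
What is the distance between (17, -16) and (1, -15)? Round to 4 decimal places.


d = sqrt((1-17)^2 + (-15--16)^2) = 16.0312

16.0312


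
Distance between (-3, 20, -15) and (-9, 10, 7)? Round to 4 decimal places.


d = sqrt((-9--3)^2 + (10-20)^2 + (7--15)^2) = 24.8998

24.8998


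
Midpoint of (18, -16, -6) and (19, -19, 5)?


Midpoint = ((18+19)/2, (-16+-19)/2, (-6+5)/2) = (18.5, -17.5, -0.5)

(18.5, -17.5, -0.5)


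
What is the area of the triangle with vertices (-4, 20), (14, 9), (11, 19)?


Area = |x1(y2-y3) + x2(y3-y1) + x3(y1-y2)| / 2
= |-4*(9-19) + 14*(19-20) + 11*(20-9)| / 2
= 73.5

73.5


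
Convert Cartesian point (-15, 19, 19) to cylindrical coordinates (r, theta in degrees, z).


r = sqrt((-15)^2 + 19^2) = 24.2074
theta = atan2(19, -15) = 128.2902 deg
z = 19

r = 24.2074, theta = 128.2902 deg, z = 19


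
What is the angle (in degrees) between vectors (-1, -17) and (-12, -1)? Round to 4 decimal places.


dot = -1*-12 + -17*-1 = 29
|u| = 17.0294, |v| = 12.0416
cos(angle) = 0.1414
angle = 81.8699 degrees

81.8699 degrees


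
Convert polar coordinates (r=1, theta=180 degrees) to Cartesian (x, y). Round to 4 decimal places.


x = 1 * cos(180) = -1
y = 1 * sin(180) = 0

(-1, 0)


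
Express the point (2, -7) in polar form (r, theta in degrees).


r = sqrt(2^2 + (-7)^2) = 7.2801
theta = atan2(-7, 2) = 285.9454 degrees

r = 7.2801, theta = 285.9454 degrees


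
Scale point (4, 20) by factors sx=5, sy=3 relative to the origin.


Scaling: (x*sx, y*sy) = (4*5, 20*3) = (20, 60)

(20, 60)


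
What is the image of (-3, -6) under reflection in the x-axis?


Reflection across x-axis: (x, y) -> (x, -y)
(-3, -6) -> (-3, 6)

(-3, 6)


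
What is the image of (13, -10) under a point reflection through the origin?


Reflection through origin: (x, y) -> (-x, -y)
(13, -10) -> (-13, 10)

(-13, 10)


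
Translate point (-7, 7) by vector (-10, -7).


Translation: (x+dx, y+dy) = (-7+-10, 7+-7) = (-17, 0)

(-17, 0)


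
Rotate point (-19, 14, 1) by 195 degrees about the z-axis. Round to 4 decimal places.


x' = -19*cos(195) - 14*sin(195) = 21.9761
y' = -19*sin(195) + 14*cos(195) = -8.6054
z' = 1

(21.9761, -8.6054, 1)


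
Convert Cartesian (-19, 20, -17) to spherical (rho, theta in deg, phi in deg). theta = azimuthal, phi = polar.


rho = sqrt((-19)^2 + 20^2 + (-17)^2) = 32.4037
theta = atan2(20, -19) = 133.5312 deg
phi = acos(-17/32.4037) = 121.6434 deg

rho = 32.4037, theta = 133.5312 deg, phi = 121.6434 deg


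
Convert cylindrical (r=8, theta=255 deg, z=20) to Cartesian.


x = 8 * cos(255) = -2.0706
y = 8 * sin(255) = -7.7274
z = 20

(-2.0706, -7.7274, 20)


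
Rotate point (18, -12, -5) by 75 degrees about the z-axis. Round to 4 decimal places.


x' = 18*cos(75) - -12*sin(75) = 16.2499
y' = 18*sin(75) + -12*cos(75) = 14.2808
z' = -5

(16.2499, 14.2808, -5)


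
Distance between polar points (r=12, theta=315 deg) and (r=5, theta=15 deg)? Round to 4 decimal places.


d = sqrt(r1^2 + r2^2 - 2*r1*r2*cos(t2-t1))
d = sqrt(12^2 + 5^2 - 2*12*5*cos(15-315)) = 10.4403

10.4403


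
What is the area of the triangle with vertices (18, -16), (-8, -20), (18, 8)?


Area = |x1(y2-y3) + x2(y3-y1) + x3(y1-y2)| / 2
= |18*(-20-8) + -8*(8--16) + 18*(-16--20)| / 2
= 312

312


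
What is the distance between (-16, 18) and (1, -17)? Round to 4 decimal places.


d = sqrt((1--16)^2 + (-17-18)^2) = 38.9102

38.9102


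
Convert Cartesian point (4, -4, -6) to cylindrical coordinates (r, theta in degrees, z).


r = sqrt(4^2 + (-4)^2) = 5.6569
theta = atan2(-4, 4) = 315 deg
z = -6

r = 5.6569, theta = 315 deg, z = -6


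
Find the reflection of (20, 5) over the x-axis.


Reflection across x-axis: (x, y) -> (x, -y)
(20, 5) -> (20, -5)

(20, -5)


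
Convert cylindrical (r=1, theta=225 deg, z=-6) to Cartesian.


x = 1 * cos(225) = -0.7071
y = 1 * sin(225) = -0.7071
z = -6

(-0.7071, -0.7071, -6)


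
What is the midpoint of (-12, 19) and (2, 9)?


Midpoint = ((-12+2)/2, (19+9)/2) = (-5, 14)

(-5, 14)


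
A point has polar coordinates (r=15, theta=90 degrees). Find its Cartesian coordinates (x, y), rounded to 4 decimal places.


x = 15 * cos(90) = 0
y = 15 * sin(90) = 15

(0, 15)


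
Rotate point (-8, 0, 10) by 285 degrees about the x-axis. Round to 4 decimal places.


x' = -8
y' = 0*cos(285) - 10*sin(285) = 9.6593
z' = 0*sin(285) + 10*cos(285) = 2.5882

(-8, 9.6593, 2.5882)


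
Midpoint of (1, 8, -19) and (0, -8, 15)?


Midpoint = ((1+0)/2, (8+-8)/2, (-19+15)/2) = (0.5, 0, -2)

(0.5, 0, -2)


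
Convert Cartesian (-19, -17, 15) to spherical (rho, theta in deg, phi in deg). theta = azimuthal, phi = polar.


rho = sqrt((-19)^2 + (-17)^2 + 15^2) = 29.5804
theta = atan2(-17, -19) = 221.8202 deg
phi = acos(15/29.5804) = 59.5296 deg

rho = 29.5804, theta = 221.8202 deg, phi = 59.5296 deg


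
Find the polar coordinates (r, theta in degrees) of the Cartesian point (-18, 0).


r = sqrt((-18)^2 + 0^2) = 18
theta = atan2(0, -18) = 180 degrees

r = 18, theta = 180 degrees


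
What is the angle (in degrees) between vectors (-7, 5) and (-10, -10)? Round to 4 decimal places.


dot = -7*-10 + 5*-10 = 20
|u| = 8.6023, |v| = 14.1421
cos(angle) = 0.1644
angle = 80.5377 degrees

80.5377 degrees


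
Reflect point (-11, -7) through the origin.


Reflection through origin: (x, y) -> (-x, -y)
(-11, -7) -> (11, 7)

(11, 7)


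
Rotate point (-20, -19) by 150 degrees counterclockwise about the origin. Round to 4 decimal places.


x' = -20*cos(150) - -19*sin(150) = 26.8205
y' = -20*sin(150) + -19*cos(150) = 6.4545

(26.8205, 6.4545)


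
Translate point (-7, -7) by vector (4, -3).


Translation: (x+dx, y+dy) = (-7+4, -7+-3) = (-3, -10)

(-3, -10)


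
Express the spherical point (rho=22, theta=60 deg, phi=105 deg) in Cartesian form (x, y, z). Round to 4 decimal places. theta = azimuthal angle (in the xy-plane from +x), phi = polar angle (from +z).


x = 22 * sin(105) * cos(60) = 10.6252
y = 22 * sin(105) * sin(60) = 18.4034
z = 22 * cos(105) = -5.694

(10.6252, 18.4034, -5.694)


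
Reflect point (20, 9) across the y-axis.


Reflection across y-axis: (x, y) -> (-x, y)
(20, 9) -> (-20, 9)

(-20, 9)


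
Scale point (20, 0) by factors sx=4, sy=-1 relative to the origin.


Scaling: (x*sx, y*sy) = (20*4, 0*-1) = (80, 0)

(80, 0)


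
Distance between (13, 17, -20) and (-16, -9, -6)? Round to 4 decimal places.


d = sqrt((-16-13)^2 + (-9-17)^2 + (-6--20)^2) = 41.3884

41.3884


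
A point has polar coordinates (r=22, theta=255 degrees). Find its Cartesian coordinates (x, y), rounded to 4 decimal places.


x = 22 * cos(255) = -5.694
y = 22 * sin(255) = -21.2504

(-5.694, -21.2504)


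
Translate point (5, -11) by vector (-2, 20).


Translation: (x+dx, y+dy) = (5+-2, -11+20) = (3, 9)

(3, 9)


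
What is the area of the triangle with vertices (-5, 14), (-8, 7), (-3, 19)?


Area = |x1(y2-y3) + x2(y3-y1) + x3(y1-y2)| / 2
= |-5*(7-19) + -8*(19-14) + -3*(14-7)| / 2
= 0.5

0.5


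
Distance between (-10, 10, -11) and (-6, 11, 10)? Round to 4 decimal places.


d = sqrt((-6--10)^2 + (11-10)^2 + (10--11)^2) = 21.4009

21.4009


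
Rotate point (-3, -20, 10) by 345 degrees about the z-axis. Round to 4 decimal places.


x' = -3*cos(345) - -20*sin(345) = -8.0742
y' = -3*sin(345) + -20*cos(345) = -18.5421
z' = 10

(-8.0742, -18.5421, 10)


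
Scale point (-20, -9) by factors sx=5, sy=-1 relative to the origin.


Scaling: (x*sx, y*sy) = (-20*5, -9*-1) = (-100, 9)

(-100, 9)


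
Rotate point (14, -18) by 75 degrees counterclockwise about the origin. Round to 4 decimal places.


x' = 14*cos(75) - -18*sin(75) = 21.0101
y' = 14*sin(75) + -18*cos(75) = 8.8642

(21.0101, 8.8642)


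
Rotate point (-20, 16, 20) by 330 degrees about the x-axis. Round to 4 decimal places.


x' = -20
y' = 16*cos(330) - 20*sin(330) = 23.8564
z' = 16*sin(330) + 20*cos(330) = 9.3205

(-20, 23.8564, 9.3205)


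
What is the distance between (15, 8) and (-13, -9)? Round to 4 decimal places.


d = sqrt((-13-15)^2 + (-9-8)^2) = 32.7567

32.7567


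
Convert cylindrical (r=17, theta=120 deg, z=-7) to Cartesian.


x = 17 * cos(120) = -8.5
y = 17 * sin(120) = 14.7224
z = -7

(-8.5, 14.7224, -7)


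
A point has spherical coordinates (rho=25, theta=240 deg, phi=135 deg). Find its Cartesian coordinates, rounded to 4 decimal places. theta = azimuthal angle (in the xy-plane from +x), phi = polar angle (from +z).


x = 25 * sin(135) * cos(240) = -8.8388
y = 25 * sin(135) * sin(240) = -15.3093
z = 25 * cos(135) = -17.6777

(-8.8388, -15.3093, -17.6777)


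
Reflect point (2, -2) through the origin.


Reflection through origin: (x, y) -> (-x, -y)
(2, -2) -> (-2, 2)

(-2, 2)


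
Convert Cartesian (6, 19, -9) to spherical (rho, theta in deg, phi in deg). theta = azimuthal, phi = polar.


rho = sqrt(6^2 + 19^2 + (-9)^2) = 21.8632
theta = atan2(19, 6) = 72.4744 deg
phi = acos(-9/21.8632) = 114.3086 deg

rho = 21.8632, theta = 72.4744 deg, phi = 114.3086 deg


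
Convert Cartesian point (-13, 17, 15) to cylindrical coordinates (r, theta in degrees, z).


r = sqrt((-13)^2 + 17^2) = 21.4009
theta = atan2(17, -13) = 127.4054 deg
z = 15

r = 21.4009, theta = 127.4054 deg, z = 15


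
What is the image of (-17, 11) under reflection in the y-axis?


Reflection across y-axis: (x, y) -> (-x, y)
(-17, 11) -> (17, 11)

(17, 11)


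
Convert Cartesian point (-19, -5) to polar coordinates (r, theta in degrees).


r = sqrt((-19)^2 + (-5)^2) = 19.6469
theta = atan2(-5, -19) = 194.7436 degrees

r = 19.6469, theta = 194.7436 degrees


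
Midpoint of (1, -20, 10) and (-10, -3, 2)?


Midpoint = ((1+-10)/2, (-20+-3)/2, (10+2)/2) = (-4.5, -11.5, 6)

(-4.5, -11.5, 6)


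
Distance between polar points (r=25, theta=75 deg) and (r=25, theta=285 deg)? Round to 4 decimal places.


d = sqrt(r1^2 + r2^2 - 2*r1*r2*cos(t2-t1))
d = sqrt(25^2 + 25^2 - 2*25*25*cos(285-75)) = 48.2963

48.2963


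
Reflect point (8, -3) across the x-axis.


Reflection across x-axis: (x, y) -> (x, -y)
(8, -3) -> (8, 3)

(8, 3)


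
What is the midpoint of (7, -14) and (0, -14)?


Midpoint = ((7+0)/2, (-14+-14)/2) = (3.5, -14)

(3.5, -14)


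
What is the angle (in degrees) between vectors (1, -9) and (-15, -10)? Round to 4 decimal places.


dot = 1*-15 + -9*-10 = 75
|u| = 9.0554, |v| = 18.0278
cos(angle) = 0.4594
angle = 62.6501 degrees

62.6501 degrees


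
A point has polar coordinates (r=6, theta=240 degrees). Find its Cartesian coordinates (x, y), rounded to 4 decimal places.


x = 6 * cos(240) = -3
y = 6 * sin(240) = -5.1962

(-3, -5.1962)


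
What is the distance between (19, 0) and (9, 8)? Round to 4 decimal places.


d = sqrt((9-19)^2 + (8-0)^2) = 12.8062

12.8062


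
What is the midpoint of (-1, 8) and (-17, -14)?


Midpoint = ((-1+-17)/2, (8+-14)/2) = (-9, -3)

(-9, -3)


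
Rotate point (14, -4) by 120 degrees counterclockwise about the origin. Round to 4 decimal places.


x' = 14*cos(120) - -4*sin(120) = -3.5359
y' = 14*sin(120) + -4*cos(120) = 14.1244

(-3.5359, 14.1244)


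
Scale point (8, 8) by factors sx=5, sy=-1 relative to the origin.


Scaling: (x*sx, y*sy) = (8*5, 8*-1) = (40, -8)

(40, -8)


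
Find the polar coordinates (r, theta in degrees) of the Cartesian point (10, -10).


r = sqrt(10^2 + (-10)^2) = 14.1421
theta = atan2(-10, 10) = 315 degrees

r = 14.1421, theta = 315 degrees


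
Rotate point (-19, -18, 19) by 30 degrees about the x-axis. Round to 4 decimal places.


x' = -19
y' = -18*cos(30) - 19*sin(30) = -25.0885
z' = -18*sin(30) + 19*cos(30) = 7.4545

(-19, -25.0885, 7.4545)


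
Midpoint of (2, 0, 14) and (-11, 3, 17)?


Midpoint = ((2+-11)/2, (0+3)/2, (14+17)/2) = (-4.5, 1.5, 15.5)

(-4.5, 1.5, 15.5)


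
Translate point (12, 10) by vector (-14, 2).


Translation: (x+dx, y+dy) = (12+-14, 10+2) = (-2, 12)

(-2, 12)


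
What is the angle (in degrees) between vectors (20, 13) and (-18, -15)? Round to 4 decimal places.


dot = 20*-18 + 13*-15 = -555
|u| = 23.8537, |v| = 23.4307
cos(angle) = -0.993
angle = 173.2183 degrees

173.2183 degrees


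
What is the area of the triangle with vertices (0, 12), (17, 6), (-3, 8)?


Area = |x1(y2-y3) + x2(y3-y1) + x3(y1-y2)| / 2
= |0*(6-8) + 17*(8-12) + -3*(12-6)| / 2
= 43

43


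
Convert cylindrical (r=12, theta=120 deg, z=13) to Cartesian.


x = 12 * cos(120) = -6
y = 12 * sin(120) = 10.3923
z = 13

(-6, 10.3923, 13)


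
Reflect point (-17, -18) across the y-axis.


Reflection across y-axis: (x, y) -> (-x, y)
(-17, -18) -> (17, -18)

(17, -18)


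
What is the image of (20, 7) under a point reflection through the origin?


Reflection through origin: (x, y) -> (-x, -y)
(20, 7) -> (-20, -7)

(-20, -7)


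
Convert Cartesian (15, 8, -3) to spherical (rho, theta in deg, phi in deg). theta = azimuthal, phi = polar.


rho = sqrt(15^2 + 8^2 + (-3)^2) = 17.2627
theta = atan2(8, 15) = 28.0725 deg
phi = acos(-3/17.2627) = 100.008 deg

rho = 17.2627, theta = 28.0725 deg, phi = 100.008 deg


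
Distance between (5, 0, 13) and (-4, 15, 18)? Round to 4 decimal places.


d = sqrt((-4-5)^2 + (15-0)^2 + (18-13)^2) = 18.1934

18.1934


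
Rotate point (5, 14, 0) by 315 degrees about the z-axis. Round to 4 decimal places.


x' = 5*cos(315) - 14*sin(315) = 13.435
y' = 5*sin(315) + 14*cos(315) = 6.364
z' = 0

(13.435, 6.364, 0)


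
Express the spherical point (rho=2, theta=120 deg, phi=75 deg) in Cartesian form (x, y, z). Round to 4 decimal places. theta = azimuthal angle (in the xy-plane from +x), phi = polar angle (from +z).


x = 2 * sin(75) * cos(120) = -0.9659
y = 2 * sin(75) * sin(120) = 1.673
z = 2 * cos(75) = 0.5176

(-0.9659, 1.673, 0.5176)


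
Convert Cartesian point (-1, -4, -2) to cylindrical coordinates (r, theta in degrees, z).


r = sqrt((-1)^2 + (-4)^2) = 4.1231
theta = atan2(-4, -1) = 255.9638 deg
z = -2

r = 4.1231, theta = 255.9638 deg, z = -2


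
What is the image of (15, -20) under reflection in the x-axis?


Reflection across x-axis: (x, y) -> (x, -y)
(15, -20) -> (15, 20)

(15, 20)


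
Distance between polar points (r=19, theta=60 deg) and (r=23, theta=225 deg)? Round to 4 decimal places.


d = sqrt(r1^2 + r2^2 - 2*r1*r2*cos(t2-t1))
d = sqrt(19^2 + 23^2 - 2*19*23*cos(225-60)) = 41.644

41.644


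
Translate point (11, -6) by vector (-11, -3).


Translation: (x+dx, y+dy) = (11+-11, -6+-3) = (0, -9)

(0, -9)


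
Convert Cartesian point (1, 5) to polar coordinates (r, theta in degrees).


r = sqrt(1^2 + 5^2) = 5.099
theta = atan2(5, 1) = 78.6901 degrees

r = 5.099, theta = 78.6901 degrees


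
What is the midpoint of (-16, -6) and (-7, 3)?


Midpoint = ((-16+-7)/2, (-6+3)/2) = (-11.5, -1.5)

(-11.5, -1.5)


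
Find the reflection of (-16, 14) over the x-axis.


Reflection across x-axis: (x, y) -> (x, -y)
(-16, 14) -> (-16, -14)

(-16, -14)


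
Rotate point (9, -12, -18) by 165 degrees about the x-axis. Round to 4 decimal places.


x' = 9
y' = -12*cos(165) - -18*sin(165) = 16.2499
z' = -12*sin(165) + -18*cos(165) = 14.2808

(9, 16.2499, 14.2808)


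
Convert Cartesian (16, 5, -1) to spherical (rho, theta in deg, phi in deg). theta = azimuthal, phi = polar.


rho = sqrt(16^2 + 5^2 + (-1)^2) = 16.7929
theta = atan2(5, 16) = 17.354 deg
phi = acos(-1/16.7929) = 93.4139 deg

rho = 16.7929, theta = 17.354 deg, phi = 93.4139 deg


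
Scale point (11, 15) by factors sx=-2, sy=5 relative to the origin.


Scaling: (x*sx, y*sy) = (11*-2, 15*5) = (-22, 75)

(-22, 75)


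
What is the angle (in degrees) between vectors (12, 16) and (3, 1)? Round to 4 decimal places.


dot = 12*3 + 16*1 = 52
|u| = 20, |v| = 3.1623
cos(angle) = 0.8222
angle = 34.6952 degrees

34.6952 degrees


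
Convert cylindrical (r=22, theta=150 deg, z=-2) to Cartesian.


x = 22 * cos(150) = -19.0526
y = 22 * sin(150) = 11
z = -2

(-19.0526, 11, -2)


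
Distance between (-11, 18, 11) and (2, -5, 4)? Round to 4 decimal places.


d = sqrt((2--11)^2 + (-5-18)^2 + (4-11)^2) = 27.3313

27.3313


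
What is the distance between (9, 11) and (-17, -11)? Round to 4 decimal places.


d = sqrt((-17-9)^2 + (-11-11)^2) = 34.0588

34.0588


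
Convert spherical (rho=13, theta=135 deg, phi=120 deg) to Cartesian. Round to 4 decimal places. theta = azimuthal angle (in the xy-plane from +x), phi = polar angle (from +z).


x = 13 * sin(120) * cos(135) = -7.9608
y = 13 * sin(120) * sin(135) = 7.9608
z = 13 * cos(120) = -6.5

(-7.9608, 7.9608, -6.5)


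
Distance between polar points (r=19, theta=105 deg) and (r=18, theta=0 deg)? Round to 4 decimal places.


d = sqrt(r1^2 + r2^2 - 2*r1*r2*cos(t2-t1))
d = sqrt(19^2 + 18^2 - 2*19*18*cos(0-105)) = 29.3604

29.3604


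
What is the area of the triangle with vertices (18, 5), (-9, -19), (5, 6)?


Area = |x1(y2-y3) + x2(y3-y1) + x3(y1-y2)| / 2
= |18*(-19-6) + -9*(6-5) + 5*(5--19)| / 2
= 169.5

169.5


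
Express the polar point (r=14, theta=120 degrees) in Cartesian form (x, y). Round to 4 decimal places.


x = 14 * cos(120) = -7
y = 14 * sin(120) = 12.1244

(-7, 12.1244)


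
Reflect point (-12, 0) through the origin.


Reflection through origin: (x, y) -> (-x, -y)
(-12, 0) -> (12, 0)

(12, 0)


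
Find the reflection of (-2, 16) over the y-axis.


Reflection across y-axis: (x, y) -> (-x, y)
(-2, 16) -> (2, 16)

(2, 16)


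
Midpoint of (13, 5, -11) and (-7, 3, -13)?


Midpoint = ((13+-7)/2, (5+3)/2, (-11+-13)/2) = (3, 4, -12)

(3, 4, -12)


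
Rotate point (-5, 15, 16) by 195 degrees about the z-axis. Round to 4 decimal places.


x' = -5*cos(195) - 15*sin(195) = 8.7119
y' = -5*sin(195) + 15*cos(195) = -13.1948
z' = 16

(8.7119, -13.1948, 16)


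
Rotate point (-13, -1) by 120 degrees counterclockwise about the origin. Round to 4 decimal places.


x' = -13*cos(120) - -1*sin(120) = 7.366
y' = -13*sin(120) + -1*cos(120) = -10.7583

(7.366, -10.7583)


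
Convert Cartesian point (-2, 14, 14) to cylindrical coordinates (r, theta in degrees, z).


r = sqrt((-2)^2 + 14^2) = 14.1421
theta = atan2(14, -2) = 98.1301 deg
z = 14

r = 14.1421, theta = 98.1301 deg, z = 14


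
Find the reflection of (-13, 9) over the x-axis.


Reflection across x-axis: (x, y) -> (x, -y)
(-13, 9) -> (-13, -9)

(-13, -9)


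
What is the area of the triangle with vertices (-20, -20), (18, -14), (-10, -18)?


Area = |x1(y2-y3) + x2(y3-y1) + x3(y1-y2)| / 2
= |-20*(-14--18) + 18*(-18--20) + -10*(-20--14)| / 2
= 8

8


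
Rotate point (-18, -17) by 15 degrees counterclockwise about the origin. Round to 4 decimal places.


x' = -18*cos(15) - -17*sin(15) = -12.9867
y' = -18*sin(15) + -17*cos(15) = -21.0795

(-12.9867, -21.0795)


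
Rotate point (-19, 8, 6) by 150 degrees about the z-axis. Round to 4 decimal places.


x' = -19*cos(150) - 8*sin(150) = 12.4545
y' = -19*sin(150) + 8*cos(150) = -16.4282
z' = 6

(12.4545, -16.4282, 6)


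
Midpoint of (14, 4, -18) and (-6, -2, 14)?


Midpoint = ((14+-6)/2, (4+-2)/2, (-18+14)/2) = (4, 1, -2)

(4, 1, -2)


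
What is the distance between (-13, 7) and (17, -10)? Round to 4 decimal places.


d = sqrt((17--13)^2 + (-10-7)^2) = 34.4819

34.4819


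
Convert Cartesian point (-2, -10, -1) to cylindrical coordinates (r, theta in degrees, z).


r = sqrt((-2)^2 + (-10)^2) = 10.198
theta = atan2(-10, -2) = 258.6901 deg
z = -1

r = 10.198, theta = 258.6901 deg, z = -1


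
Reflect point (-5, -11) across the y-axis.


Reflection across y-axis: (x, y) -> (-x, y)
(-5, -11) -> (5, -11)

(5, -11)


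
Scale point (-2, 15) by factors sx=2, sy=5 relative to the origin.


Scaling: (x*sx, y*sy) = (-2*2, 15*5) = (-4, 75)

(-4, 75)


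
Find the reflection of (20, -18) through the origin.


Reflection through origin: (x, y) -> (-x, -y)
(20, -18) -> (-20, 18)

(-20, 18)


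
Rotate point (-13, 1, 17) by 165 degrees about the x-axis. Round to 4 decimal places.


x' = -13
y' = 1*cos(165) - 17*sin(165) = -5.3658
z' = 1*sin(165) + 17*cos(165) = -16.1619

(-13, -5.3658, -16.1619)


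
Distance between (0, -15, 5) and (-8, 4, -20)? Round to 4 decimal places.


d = sqrt((-8-0)^2 + (4--15)^2 + (-20-5)^2) = 32.4037

32.4037


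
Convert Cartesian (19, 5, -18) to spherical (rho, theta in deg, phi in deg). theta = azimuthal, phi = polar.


rho = sqrt(19^2 + 5^2 + (-18)^2) = 26.6458
theta = atan2(5, 19) = 14.7436 deg
phi = acos(-18/26.6458) = 132.4952 deg

rho = 26.6458, theta = 14.7436 deg, phi = 132.4952 deg


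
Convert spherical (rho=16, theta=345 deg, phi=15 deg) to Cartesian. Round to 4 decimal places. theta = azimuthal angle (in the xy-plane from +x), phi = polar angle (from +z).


x = 16 * sin(15) * cos(345) = 4
y = 16 * sin(15) * sin(345) = -1.0718
z = 16 * cos(15) = 15.4548

(4, -1.0718, 15.4548)


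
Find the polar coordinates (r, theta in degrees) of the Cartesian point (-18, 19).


r = sqrt((-18)^2 + 19^2) = 26.1725
theta = atan2(19, -18) = 133.4518 degrees

r = 26.1725, theta = 133.4518 degrees


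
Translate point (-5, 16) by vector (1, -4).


Translation: (x+dx, y+dy) = (-5+1, 16+-4) = (-4, 12)

(-4, 12)


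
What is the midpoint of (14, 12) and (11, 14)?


Midpoint = ((14+11)/2, (12+14)/2) = (12.5, 13)

(12.5, 13)


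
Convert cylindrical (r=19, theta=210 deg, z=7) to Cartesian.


x = 19 * cos(210) = -16.4545
y = 19 * sin(210) = -9.5
z = 7

(-16.4545, -9.5, 7)


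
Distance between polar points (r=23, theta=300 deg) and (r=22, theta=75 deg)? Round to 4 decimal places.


d = sqrt(r1^2 + r2^2 - 2*r1*r2*cos(t2-t1))
d = sqrt(23^2 + 22^2 - 2*23*22*cos(75-300)) = 41.5763

41.5763


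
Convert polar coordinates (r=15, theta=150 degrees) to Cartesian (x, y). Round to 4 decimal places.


x = 15 * cos(150) = -12.9904
y = 15 * sin(150) = 7.5

(-12.9904, 7.5)


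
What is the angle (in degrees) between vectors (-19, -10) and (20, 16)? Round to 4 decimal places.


dot = -19*20 + -10*16 = -540
|u| = 21.4709, |v| = 25.6125
cos(angle) = -0.982
angle = 169.0987 degrees

169.0987 degrees


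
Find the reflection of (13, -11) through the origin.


Reflection through origin: (x, y) -> (-x, -y)
(13, -11) -> (-13, 11)

(-13, 11)


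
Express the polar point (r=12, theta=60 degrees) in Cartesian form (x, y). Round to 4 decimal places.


x = 12 * cos(60) = 6
y = 12 * sin(60) = 10.3923

(6, 10.3923)


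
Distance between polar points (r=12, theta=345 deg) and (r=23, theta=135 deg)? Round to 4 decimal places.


d = sqrt(r1^2 + r2^2 - 2*r1*r2*cos(t2-t1))
d = sqrt(12^2 + 23^2 - 2*12*23*cos(135-345)) = 33.9271

33.9271


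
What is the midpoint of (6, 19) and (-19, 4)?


Midpoint = ((6+-19)/2, (19+4)/2) = (-6.5, 11.5)

(-6.5, 11.5)


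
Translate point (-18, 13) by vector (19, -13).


Translation: (x+dx, y+dy) = (-18+19, 13+-13) = (1, 0)

(1, 0)


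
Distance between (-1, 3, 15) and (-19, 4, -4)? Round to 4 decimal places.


d = sqrt((-19--1)^2 + (4-3)^2 + (-4-15)^2) = 26.1916

26.1916


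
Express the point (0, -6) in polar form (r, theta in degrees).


r = sqrt(0^2 + (-6)^2) = 6
theta = atan2(-6, 0) = 270 degrees

r = 6, theta = 270 degrees


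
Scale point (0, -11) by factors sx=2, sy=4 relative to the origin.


Scaling: (x*sx, y*sy) = (0*2, -11*4) = (0, -44)

(0, -44)


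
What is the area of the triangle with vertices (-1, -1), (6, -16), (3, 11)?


Area = |x1(y2-y3) + x2(y3-y1) + x3(y1-y2)| / 2
= |-1*(-16-11) + 6*(11--1) + 3*(-1--16)| / 2
= 72

72


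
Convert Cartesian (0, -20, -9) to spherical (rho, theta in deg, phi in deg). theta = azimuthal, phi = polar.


rho = sqrt(0^2 + (-20)^2 + (-9)^2) = 21.9317
theta = atan2(-20, 0) = 270 deg
phi = acos(-9/21.9317) = 114.2277 deg

rho = 21.9317, theta = 270 deg, phi = 114.2277 deg


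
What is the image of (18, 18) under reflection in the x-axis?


Reflection across x-axis: (x, y) -> (x, -y)
(18, 18) -> (18, -18)

(18, -18)


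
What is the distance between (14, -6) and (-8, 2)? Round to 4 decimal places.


d = sqrt((-8-14)^2 + (2--6)^2) = 23.4094

23.4094


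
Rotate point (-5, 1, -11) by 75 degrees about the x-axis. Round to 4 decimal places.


x' = -5
y' = 1*cos(75) - -11*sin(75) = 10.884
z' = 1*sin(75) + -11*cos(75) = -1.8811

(-5, 10.884, -1.8811)


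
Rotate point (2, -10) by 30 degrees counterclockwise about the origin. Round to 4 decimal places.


x' = 2*cos(30) - -10*sin(30) = 6.7321
y' = 2*sin(30) + -10*cos(30) = -7.6603

(6.7321, -7.6603)


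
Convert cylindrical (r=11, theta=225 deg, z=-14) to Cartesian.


x = 11 * cos(225) = -7.7782
y = 11 * sin(225) = -7.7782
z = -14

(-7.7782, -7.7782, -14)
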